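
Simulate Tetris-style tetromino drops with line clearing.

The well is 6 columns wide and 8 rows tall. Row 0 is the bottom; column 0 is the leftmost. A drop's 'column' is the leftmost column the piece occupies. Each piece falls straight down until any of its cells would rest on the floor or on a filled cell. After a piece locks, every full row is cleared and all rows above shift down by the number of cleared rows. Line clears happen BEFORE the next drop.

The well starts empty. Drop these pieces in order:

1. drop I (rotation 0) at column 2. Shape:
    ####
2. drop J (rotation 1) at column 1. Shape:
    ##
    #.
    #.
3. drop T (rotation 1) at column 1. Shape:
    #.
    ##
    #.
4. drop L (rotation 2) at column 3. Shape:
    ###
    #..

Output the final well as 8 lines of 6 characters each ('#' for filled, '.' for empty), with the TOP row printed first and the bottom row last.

Answer: ......
......
.#....
.##...
.#....
.#####
.#.#..
.#####

Derivation:
Drop 1: I rot0 at col 2 lands with bottom-row=0; cleared 0 line(s) (total 0); column heights now [0 0 1 1 1 1], max=1
Drop 2: J rot1 at col 1 lands with bottom-row=0; cleared 0 line(s) (total 0); column heights now [0 3 3 1 1 1], max=3
Drop 3: T rot1 at col 1 lands with bottom-row=3; cleared 0 line(s) (total 0); column heights now [0 6 5 1 1 1], max=6
Drop 4: L rot2 at col 3 lands with bottom-row=1; cleared 0 line(s) (total 0); column heights now [0 6 5 3 3 3], max=6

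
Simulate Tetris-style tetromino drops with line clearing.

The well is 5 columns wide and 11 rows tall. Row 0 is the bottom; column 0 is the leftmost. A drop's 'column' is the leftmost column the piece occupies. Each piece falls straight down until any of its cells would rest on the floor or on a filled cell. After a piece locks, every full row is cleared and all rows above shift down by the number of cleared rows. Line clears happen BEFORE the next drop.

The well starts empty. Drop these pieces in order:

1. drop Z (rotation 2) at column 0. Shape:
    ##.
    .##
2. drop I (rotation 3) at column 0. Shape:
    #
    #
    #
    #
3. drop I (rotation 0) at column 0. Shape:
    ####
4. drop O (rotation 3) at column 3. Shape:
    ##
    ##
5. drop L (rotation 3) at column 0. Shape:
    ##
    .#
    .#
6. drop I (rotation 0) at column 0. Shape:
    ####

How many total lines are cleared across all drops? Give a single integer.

Drop 1: Z rot2 at col 0 lands with bottom-row=0; cleared 0 line(s) (total 0); column heights now [2 2 1 0 0], max=2
Drop 2: I rot3 at col 0 lands with bottom-row=2; cleared 0 line(s) (total 0); column heights now [6 2 1 0 0], max=6
Drop 3: I rot0 at col 0 lands with bottom-row=6; cleared 0 line(s) (total 0); column heights now [7 7 7 7 0], max=7
Drop 4: O rot3 at col 3 lands with bottom-row=7; cleared 0 line(s) (total 0); column heights now [7 7 7 9 9], max=9
Drop 5: L rot3 at col 0 lands with bottom-row=7; cleared 0 line(s) (total 0); column heights now [10 10 7 9 9], max=10
Drop 6: I rot0 at col 0 lands with bottom-row=10; cleared 0 line(s) (total 0); column heights now [11 11 11 11 9], max=11

Answer: 0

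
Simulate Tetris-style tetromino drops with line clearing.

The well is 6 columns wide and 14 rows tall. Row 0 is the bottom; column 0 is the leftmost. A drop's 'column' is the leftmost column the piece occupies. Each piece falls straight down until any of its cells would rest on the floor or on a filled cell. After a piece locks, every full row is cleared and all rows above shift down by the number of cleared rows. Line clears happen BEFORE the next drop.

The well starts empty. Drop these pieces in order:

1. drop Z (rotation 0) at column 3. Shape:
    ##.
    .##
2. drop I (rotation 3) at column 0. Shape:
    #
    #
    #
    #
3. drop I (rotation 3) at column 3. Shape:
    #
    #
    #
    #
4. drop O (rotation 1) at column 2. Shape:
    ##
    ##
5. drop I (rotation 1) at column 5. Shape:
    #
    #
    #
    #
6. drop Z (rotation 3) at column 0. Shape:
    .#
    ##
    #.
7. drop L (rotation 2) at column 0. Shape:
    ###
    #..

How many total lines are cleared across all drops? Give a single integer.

Answer: 0

Derivation:
Drop 1: Z rot0 at col 3 lands with bottom-row=0; cleared 0 line(s) (total 0); column heights now [0 0 0 2 2 1], max=2
Drop 2: I rot3 at col 0 lands with bottom-row=0; cleared 0 line(s) (total 0); column heights now [4 0 0 2 2 1], max=4
Drop 3: I rot3 at col 3 lands with bottom-row=2; cleared 0 line(s) (total 0); column heights now [4 0 0 6 2 1], max=6
Drop 4: O rot1 at col 2 lands with bottom-row=6; cleared 0 line(s) (total 0); column heights now [4 0 8 8 2 1], max=8
Drop 5: I rot1 at col 5 lands with bottom-row=1; cleared 0 line(s) (total 0); column heights now [4 0 8 8 2 5], max=8
Drop 6: Z rot3 at col 0 lands with bottom-row=4; cleared 0 line(s) (total 0); column heights now [6 7 8 8 2 5], max=8
Drop 7: L rot2 at col 0 lands with bottom-row=7; cleared 0 line(s) (total 0); column heights now [9 9 9 8 2 5], max=9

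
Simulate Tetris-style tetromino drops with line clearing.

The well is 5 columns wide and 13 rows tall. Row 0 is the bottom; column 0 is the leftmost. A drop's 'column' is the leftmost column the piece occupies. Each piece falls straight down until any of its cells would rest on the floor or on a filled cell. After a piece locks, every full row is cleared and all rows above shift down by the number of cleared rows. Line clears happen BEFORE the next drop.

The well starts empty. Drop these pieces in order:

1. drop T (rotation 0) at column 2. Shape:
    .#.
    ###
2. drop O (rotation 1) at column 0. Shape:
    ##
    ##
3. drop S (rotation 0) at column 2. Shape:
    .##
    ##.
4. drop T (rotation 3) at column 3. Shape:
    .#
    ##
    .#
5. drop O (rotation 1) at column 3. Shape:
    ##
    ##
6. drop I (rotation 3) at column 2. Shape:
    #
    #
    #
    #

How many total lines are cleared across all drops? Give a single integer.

Answer: 1

Derivation:
Drop 1: T rot0 at col 2 lands with bottom-row=0; cleared 0 line(s) (total 0); column heights now [0 0 1 2 1], max=2
Drop 2: O rot1 at col 0 lands with bottom-row=0; cleared 1 line(s) (total 1); column heights now [1 1 0 1 0], max=1
Drop 3: S rot0 at col 2 lands with bottom-row=1; cleared 0 line(s) (total 1); column heights now [1 1 2 3 3], max=3
Drop 4: T rot3 at col 3 lands with bottom-row=3; cleared 0 line(s) (total 1); column heights now [1 1 2 5 6], max=6
Drop 5: O rot1 at col 3 lands with bottom-row=6; cleared 0 line(s) (total 1); column heights now [1 1 2 8 8], max=8
Drop 6: I rot3 at col 2 lands with bottom-row=2; cleared 0 line(s) (total 1); column heights now [1 1 6 8 8], max=8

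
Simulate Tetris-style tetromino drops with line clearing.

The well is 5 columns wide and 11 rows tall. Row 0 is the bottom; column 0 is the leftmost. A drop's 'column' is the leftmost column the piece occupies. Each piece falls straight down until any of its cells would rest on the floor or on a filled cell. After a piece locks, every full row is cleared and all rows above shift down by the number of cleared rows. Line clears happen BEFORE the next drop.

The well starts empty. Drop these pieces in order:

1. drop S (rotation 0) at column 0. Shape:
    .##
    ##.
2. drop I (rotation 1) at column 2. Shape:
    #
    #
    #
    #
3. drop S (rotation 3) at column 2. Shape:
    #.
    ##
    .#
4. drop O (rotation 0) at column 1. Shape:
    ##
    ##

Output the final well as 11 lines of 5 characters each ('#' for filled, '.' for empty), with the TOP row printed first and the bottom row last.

Drop 1: S rot0 at col 0 lands with bottom-row=0; cleared 0 line(s) (total 0); column heights now [1 2 2 0 0], max=2
Drop 2: I rot1 at col 2 lands with bottom-row=2; cleared 0 line(s) (total 0); column heights now [1 2 6 0 0], max=6
Drop 3: S rot3 at col 2 lands with bottom-row=5; cleared 0 line(s) (total 0); column heights now [1 2 8 7 0], max=8
Drop 4: O rot0 at col 1 lands with bottom-row=8; cleared 0 line(s) (total 0); column heights now [1 10 10 7 0], max=10

Answer: .....
.##..
.##..
..#..
..##.
..##.
..#..
..#..
..#..
.##..
##...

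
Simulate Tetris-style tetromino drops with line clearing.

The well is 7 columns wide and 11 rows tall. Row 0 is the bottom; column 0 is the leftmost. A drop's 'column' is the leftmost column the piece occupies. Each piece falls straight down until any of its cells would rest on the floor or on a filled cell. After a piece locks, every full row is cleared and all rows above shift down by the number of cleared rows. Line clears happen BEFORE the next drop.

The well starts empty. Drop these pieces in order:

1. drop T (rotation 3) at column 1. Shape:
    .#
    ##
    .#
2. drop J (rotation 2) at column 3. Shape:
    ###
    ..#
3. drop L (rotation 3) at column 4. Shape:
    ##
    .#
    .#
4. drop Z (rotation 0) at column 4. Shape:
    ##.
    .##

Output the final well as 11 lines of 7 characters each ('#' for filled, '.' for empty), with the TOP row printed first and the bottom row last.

Answer: .......
.......
.......
.......
....##.
.....##
....##.
.....#.
..#..#.
.#####.
..#..#.

Derivation:
Drop 1: T rot3 at col 1 lands with bottom-row=0; cleared 0 line(s) (total 0); column heights now [0 2 3 0 0 0 0], max=3
Drop 2: J rot2 at col 3 lands with bottom-row=0; cleared 0 line(s) (total 0); column heights now [0 2 3 2 2 2 0], max=3
Drop 3: L rot3 at col 4 lands with bottom-row=2; cleared 0 line(s) (total 0); column heights now [0 2 3 2 5 5 0], max=5
Drop 4: Z rot0 at col 4 lands with bottom-row=5; cleared 0 line(s) (total 0); column heights now [0 2 3 2 7 7 6], max=7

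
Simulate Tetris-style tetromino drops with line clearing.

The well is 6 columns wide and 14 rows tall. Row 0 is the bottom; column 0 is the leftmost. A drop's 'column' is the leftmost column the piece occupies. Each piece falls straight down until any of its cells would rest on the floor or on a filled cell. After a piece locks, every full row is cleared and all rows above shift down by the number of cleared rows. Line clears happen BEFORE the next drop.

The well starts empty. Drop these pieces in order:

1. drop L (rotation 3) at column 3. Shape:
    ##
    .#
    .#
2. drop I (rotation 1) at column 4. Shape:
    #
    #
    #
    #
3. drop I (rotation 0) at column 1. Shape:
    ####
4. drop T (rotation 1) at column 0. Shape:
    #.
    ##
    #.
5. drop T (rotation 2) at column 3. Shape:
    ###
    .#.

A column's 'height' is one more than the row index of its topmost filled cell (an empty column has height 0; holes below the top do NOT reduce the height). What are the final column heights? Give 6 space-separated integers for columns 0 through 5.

Answer: 10 9 8 10 10 10

Derivation:
Drop 1: L rot3 at col 3 lands with bottom-row=0; cleared 0 line(s) (total 0); column heights now [0 0 0 3 3 0], max=3
Drop 2: I rot1 at col 4 lands with bottom-row=3; cleared 0 line(s) (total 0); column heights now [0 0 0 3 7 0], max=7
Drop 3: I rot0 at col 1 lands with bottom-row=7; cleared 0 line(s) (total 0); column heights now [0 8 8 8 8 0], max=8
Drop 4: T rot1 at col 0 lands with bottom-row=7; cleared 0 line(s) (total 0); column heights now [10 9 8 8 8 0], max=10
Drop 5: T rot2 at col 3 lands with bottom-row=8; cleared 0 line(s) (total 0); column heights now [10 9 8 10 10 10], max=10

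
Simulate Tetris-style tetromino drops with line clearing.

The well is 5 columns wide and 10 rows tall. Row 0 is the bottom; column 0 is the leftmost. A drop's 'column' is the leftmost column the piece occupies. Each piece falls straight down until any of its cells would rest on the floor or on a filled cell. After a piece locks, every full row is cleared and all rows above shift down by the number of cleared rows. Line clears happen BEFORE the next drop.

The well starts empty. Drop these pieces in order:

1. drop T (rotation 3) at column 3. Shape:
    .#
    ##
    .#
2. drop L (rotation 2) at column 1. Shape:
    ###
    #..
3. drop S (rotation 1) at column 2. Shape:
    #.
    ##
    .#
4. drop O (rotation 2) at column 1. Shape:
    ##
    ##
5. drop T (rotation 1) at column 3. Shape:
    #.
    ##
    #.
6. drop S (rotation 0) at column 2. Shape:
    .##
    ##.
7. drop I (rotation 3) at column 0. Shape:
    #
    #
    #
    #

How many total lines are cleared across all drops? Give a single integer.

Answer: 1

Derivation:
Drop 1: T rot3 at col 3 lands with bottom-row=0; cleared 0 line(s) (total 0); column heights now [0 0 0 2 3], max=3
Drop 2: L rot2 at col 1 lands with bottom-row=1; cleared 0 line(s) (total 0); column heights now [0 3 3 3 3], max=3
Drop 3: S rot1 at col 2 lands with bottom-row=3; cleared 0 line(s) (total 0); column heights now [0 3 6 5 3], max=6
Drop 4: O rot2 at col 1 lands with bottom-row=6; cleared 0 line(s) (total 0); column heights now [0 8 8 5 3], max=8
Drop 5: T rot1 at col 3 lands with bottom-row=5; cleared 0 line(s) (total 0); column heights now [0 8 8 8 7], max=8
Drop 6: S rot0 at col 2 lands with bottom-row=8; cleared 0 line(s) (total 0); column heights now [0 8 9 10 10], max=10
Drop 7: I rot3 at col 0 lands with bottom-row=0; cleared 1 line(s) (total 1); column heights now [3 7 8 9 9], max=9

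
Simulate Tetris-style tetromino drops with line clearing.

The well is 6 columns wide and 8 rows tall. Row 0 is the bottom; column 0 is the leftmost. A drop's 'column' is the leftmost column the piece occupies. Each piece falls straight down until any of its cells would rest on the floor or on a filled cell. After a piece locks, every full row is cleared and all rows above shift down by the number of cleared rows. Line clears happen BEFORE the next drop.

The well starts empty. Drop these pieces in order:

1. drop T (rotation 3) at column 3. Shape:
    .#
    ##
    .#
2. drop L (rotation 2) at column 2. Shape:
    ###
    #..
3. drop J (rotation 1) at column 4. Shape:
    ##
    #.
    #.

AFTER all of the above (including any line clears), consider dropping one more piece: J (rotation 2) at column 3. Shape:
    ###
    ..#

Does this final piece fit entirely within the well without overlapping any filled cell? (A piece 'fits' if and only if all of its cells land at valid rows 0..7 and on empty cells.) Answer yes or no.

Drop 1: T rot3 at col 3 lands with bottom-row=0; cleared 0 line(s) (total 0); column heights now [0 0 0 2 3 0], max=3
Drop 2: L rot2 at col 2 lands with bottom-row=2; cleared 0 line(s) (total 0); column heights now [0 0 4 4 4 0], max=4
Drop 3: J rot1 at col 4 lands with bottom-row=4; cleared 0 line(s) (total 0); column heights now [0 0 4 4 7 7], max=7
Test piece J rot2 at col 3 (width 3): heights before test = [0 0 4 4 7 7]; fits = False

Answer: no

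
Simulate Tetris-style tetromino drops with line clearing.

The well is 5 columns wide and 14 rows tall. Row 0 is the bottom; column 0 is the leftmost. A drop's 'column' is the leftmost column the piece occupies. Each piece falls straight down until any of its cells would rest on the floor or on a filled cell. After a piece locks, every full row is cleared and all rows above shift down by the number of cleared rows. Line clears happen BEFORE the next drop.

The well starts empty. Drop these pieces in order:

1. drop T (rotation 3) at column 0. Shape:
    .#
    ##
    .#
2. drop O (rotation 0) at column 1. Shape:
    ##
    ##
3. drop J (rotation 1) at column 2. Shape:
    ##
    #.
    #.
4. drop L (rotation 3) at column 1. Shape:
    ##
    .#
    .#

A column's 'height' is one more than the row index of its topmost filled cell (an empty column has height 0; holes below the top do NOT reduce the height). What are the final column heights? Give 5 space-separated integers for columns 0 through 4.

Drop 1: T rot3 at col 0 lands with bottom-row=0; cleared 0 line(s) (total 0); column heights now [2 3 0 0 0], max=3
Drop 2: O rot0 at col 1 lands with bottom-row=3; cleared 0 line(s) (total 0); column heights now [2 5 5 0 0], max=5
Drop 3: J rot1 at col 2 lands with bottom-row=5; cleared 0 line(s) (total 0); column heights now [2 5 8 8 0], max=8
Drop 4: L rot3 at col 1 lands with bottom-row=8; cleared 0 line(s) (total 0); column heights now [2 11 11 8 0], max=11

Answer: 2 11 11 8 0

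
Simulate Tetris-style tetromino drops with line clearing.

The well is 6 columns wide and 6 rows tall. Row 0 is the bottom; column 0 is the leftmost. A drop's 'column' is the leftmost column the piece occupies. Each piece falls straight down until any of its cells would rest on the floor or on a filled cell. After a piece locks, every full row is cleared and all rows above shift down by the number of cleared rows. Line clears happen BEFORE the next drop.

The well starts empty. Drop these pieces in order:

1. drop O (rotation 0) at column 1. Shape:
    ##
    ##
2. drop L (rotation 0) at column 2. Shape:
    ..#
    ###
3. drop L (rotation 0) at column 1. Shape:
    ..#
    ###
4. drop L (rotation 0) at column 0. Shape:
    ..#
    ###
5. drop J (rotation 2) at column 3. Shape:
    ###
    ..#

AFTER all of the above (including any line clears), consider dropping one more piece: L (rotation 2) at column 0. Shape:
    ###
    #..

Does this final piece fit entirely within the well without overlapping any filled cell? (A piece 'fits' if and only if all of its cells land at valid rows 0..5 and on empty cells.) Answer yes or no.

Drop 1: O rot0 at col 1 lands with bottom-row=0; cleared 0 line(s) (total 0); column heights now [0 2 2 0 0 0], max=2
Drop 2: L rot0 at col 2 lands with bottom-row=2; cleared 0 line(s) (total 0); column heights now [0 2 3 3 4 0], max=4
Drop 3: L rot0 at col 1 lands with bottom-row=3; cleared 0 line(s) (total 0); column heights now [0 4 4 5 4 0], max=5
Drop 4: L rot0 at col 0 lands with bottom-row=4; cleared 0 line(s) (total 0); column heights now [5 5 6 5 4 0], max=6
Drop 5: J rot2 at col 3 lands with bottom-row=4; cleared 0 line(s) (total 0); column heights now [5 5 6 6 6 6], max=6
Test piece L rot2 at col 0 (width 3): heights before test = [5 5 6 6 6 6]; fits = False

Answer: no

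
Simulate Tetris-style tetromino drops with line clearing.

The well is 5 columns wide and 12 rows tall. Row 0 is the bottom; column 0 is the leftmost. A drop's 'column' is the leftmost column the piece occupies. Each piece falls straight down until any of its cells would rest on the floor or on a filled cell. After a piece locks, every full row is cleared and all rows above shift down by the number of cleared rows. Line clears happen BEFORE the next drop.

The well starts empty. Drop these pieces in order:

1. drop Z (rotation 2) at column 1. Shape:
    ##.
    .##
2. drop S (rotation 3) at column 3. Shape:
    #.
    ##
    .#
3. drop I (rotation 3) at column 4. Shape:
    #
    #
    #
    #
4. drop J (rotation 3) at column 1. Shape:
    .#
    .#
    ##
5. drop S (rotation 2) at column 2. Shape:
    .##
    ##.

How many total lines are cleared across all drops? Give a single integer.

Drop 1: Z rot2 at col 1 lands with bottom-row=0; cleared 0 line(s) (total 0); column heights now [0 2 2 1 0], max=2
Drop 2: S rot3 at col 3 lands with bottom-row=0; cleared 0 line(s) (total 0); column heights now [0 2 2 3 2], max=3
Drop 3: I rot3 at col 4 lands with bottom-row=2; cleared 0 line(s) (total 0); column heights now [0 2 2 3 6], max=6
Drop 4: J rot3 at col 1 lands with bottom-row=2; cleared 0 line(s) (total 0); column heights now [0 3 5 3 6], max=6
Drop 5: S rot2 at col 2 lands with bottom-row=5; cleared 0 line(s) (total 0); column heights now [0 3 6 7 7], max=7

Answer: 0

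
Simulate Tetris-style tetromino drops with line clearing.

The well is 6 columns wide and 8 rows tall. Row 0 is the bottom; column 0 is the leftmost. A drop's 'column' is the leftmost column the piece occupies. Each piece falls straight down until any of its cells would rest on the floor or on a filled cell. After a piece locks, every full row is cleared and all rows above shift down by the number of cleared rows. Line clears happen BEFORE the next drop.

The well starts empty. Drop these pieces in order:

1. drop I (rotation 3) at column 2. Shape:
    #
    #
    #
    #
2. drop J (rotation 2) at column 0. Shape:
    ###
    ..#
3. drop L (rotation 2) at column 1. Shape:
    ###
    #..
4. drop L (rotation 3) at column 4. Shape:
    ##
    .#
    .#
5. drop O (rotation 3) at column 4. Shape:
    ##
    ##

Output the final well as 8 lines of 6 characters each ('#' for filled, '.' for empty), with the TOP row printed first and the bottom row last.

Drop 1: I rot3 at col 2 lands with bottom-row=0; cleared 0 line(s) (total 0); column heights now [0 0 4 0 0 0], max=4
Drop 2: J rot2 at col 0 lands with bottom-row=4; cleared 0 line(s) (total 0); column heights now [6 6 6 0 0 0], max=6
Drop 3: L rot2 at col 1 lands with bottom-row=6; cleared 0 line(s) (total 0); column heights now [6 8 8 8 0 0], max=8
Drop 4: L rot3 at col 4 lands with bottom-row=0; cleared 0 line(s) (total 0); column heights now [6 8 8 8 3 3], max=8
Drop 5: O rot3 at col 4 lands with bottom-row=3; cleared 0 line(s) (total 0); column heights now [6 8 8 8 5 5], max=8

Answer: .###..
.#....
###...
..#.##
..#.##
..#.##
..#..#
..#..#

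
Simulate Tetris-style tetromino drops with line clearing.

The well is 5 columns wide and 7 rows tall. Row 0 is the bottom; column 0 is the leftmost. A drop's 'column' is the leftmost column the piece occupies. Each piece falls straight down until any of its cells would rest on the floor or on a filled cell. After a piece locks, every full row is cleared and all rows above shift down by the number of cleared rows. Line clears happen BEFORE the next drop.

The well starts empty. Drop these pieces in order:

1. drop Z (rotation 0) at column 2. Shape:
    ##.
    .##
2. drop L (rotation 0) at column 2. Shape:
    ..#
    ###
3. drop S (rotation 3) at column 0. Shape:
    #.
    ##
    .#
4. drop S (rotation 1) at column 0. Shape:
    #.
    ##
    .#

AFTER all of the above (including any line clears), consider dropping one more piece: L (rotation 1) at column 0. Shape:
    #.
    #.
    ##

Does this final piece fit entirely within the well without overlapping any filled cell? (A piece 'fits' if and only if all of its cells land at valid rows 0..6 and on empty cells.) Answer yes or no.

Answer: yes

Derivation:
Drop 1: Z rot0 at col 2 lands with bottom-row=0; cleared 0 line(s) (total 0); column heights now [0 0 2 2 1], max=2
Drop 2: L rot0 at col 2 lands with bottom-row=2; cleared 0 line(s) (total 0); column heights now [0 0 3 3 4], max=4
Drop 3: S rot3 at col 0 lands with bottom-row=0; cleared 0 line(s) (total 0); column heights now [3 2 3 3 4], max=4
Drop 4: S rot1 at col 0 lands with bottom-row=2; cleared 1 line(s) (total 1); column heights now [4 3 2 2 3], max=4
Test piece L rot1 at col 0 (width 2): heights before test = [4 3 2 2 3]; fits = True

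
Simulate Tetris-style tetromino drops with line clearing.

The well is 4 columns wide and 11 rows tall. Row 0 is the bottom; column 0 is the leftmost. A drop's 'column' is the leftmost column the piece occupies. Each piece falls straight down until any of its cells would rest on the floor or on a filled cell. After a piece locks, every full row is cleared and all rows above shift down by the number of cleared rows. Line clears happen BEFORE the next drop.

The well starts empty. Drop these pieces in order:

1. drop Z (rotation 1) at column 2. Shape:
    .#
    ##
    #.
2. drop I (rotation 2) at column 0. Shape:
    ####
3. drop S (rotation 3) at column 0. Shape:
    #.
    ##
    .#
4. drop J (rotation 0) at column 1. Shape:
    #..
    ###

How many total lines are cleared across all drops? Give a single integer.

Drop 1: Z rot1 at col 2 lands with bottom-row=0; cleared 0 line(s) (total 0); column heights now [0 0 2 3], max=3
Drop 2: I rot2 at col 0 lands with bottom-row=3; cleared 1 line(s) (total 1); column heights now [0 0 2 3], max=3
Drop 3: S rot3 at col 0 lands with bottom-row=0; cleared 1 line(s) (total 2); column heights now [2 1 1 2], max=2
Drop 4: J rot0 at col 1 lands with bottom-row=2; cleared 0 line(s) (total 2); column heights now [2 4 3 3], max=4

Answer: 2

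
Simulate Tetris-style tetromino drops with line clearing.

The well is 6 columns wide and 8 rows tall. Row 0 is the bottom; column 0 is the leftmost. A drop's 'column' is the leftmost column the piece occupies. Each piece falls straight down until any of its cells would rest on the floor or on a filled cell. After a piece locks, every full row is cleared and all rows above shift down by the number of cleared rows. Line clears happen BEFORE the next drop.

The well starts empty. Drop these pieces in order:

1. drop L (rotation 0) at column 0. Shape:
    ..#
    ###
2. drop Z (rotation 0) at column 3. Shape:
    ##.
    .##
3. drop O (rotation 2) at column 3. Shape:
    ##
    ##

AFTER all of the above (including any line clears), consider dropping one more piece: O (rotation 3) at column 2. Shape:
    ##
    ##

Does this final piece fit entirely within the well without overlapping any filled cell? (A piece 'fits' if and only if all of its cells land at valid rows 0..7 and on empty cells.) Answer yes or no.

Drop 1: L rot0 at col 0 lands with bottom-row=0; cleared 0 line(s) (total 0); column heights now [1 1 2 0 0 0], max=2
Drop 2: Z rot0 at col 3 lands with bottom-row=0; cleared 0 line(s) (total 0); column heights now [1 1 2 2 2 1], max=2
Drop 3: O rot2 at col 3 lands with bottom-row=2; cleared 0 line(s) (total 0); column heights now [1 1 2 4 4 1], max=4
Test piece O rot3 at col 2 (width 2): heights before test = [1 1 2 4 4 1]; fits = True

Answer: yes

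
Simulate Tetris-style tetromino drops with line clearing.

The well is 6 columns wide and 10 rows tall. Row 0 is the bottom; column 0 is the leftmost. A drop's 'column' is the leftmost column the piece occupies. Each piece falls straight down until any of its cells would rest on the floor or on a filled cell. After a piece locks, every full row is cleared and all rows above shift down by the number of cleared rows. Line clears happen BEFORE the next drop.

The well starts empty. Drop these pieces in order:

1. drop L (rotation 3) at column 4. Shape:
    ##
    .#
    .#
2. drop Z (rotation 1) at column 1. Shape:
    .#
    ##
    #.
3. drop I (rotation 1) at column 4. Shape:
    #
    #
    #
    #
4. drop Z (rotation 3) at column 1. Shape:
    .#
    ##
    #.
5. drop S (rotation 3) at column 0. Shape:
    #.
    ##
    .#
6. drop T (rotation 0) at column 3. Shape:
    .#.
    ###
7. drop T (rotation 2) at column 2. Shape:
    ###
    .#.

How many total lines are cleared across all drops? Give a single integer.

Drop 1: L rot3 at col 4 lands with bottom-row=0; cleared 0 line(s) (total 0); column heights now [0 0 0 0 3 3], max=3
Drop 2: Z rot1 at col 1 lands with bottom-row=0; cleared 0 line(s) (total 0); column heights now [0 2 3 0 3 3], max=3
Drop 3: I rot1 at col 4 lands with bottom-row=3; cleared 0 line(s) (total 0); column heights now [0 2 3 0 7 3], max=7
Drop 4: Z rot3 at col 1 lands with bottom-row=2; cleared 0 line(s) (total 0); column heights now [0 4 5 0 7 3], max=7
Drop 5: S rot3 at col 0 lands with bottom-row=4; cleared 0 line(s) (total 0); column heights now [7 6 5 0 7 3], max=7
Drop 6: T rot0 at col 3 lands with bottom-row=7; cleared 0 line(s) (total 0); column heights now [7 6 5 8 9 8], max=9
Drop 7: T rot2 at col 2 lands with bottom-row=8; cleared 0 line(s) (total 0); column heights now [7 6 10 10 10 8], max=10

Answer: 0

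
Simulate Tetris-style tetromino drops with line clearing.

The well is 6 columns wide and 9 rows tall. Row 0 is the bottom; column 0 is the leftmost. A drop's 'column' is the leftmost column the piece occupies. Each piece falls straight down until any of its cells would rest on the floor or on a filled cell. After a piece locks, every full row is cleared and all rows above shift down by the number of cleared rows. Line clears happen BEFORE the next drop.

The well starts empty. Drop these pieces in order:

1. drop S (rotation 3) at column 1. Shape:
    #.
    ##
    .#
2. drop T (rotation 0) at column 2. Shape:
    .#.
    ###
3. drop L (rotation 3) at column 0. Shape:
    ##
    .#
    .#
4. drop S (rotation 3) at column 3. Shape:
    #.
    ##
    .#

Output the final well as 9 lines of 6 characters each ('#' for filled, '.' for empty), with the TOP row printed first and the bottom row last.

Drop 1: S rot3 at col 1 lands with bottom-row=0; cleared 0 line(s) (total 0); column heights now [0 3 2 0 0 0], max=3
Drop 2: T rot0 at col 2 lands with bottom-row=2; cleared 0 line(s) (total 0); column heights now [0 3 3 4 3 0], max=4
Drop 3: L rot3 at col 0 lands with bottom-row=3; cleared 0 line(s) (total 0); column heights now [6 6 3 4 3 0], max=6
Drop 4: S rot3 at col 3 lands with bottom-row=3; cleared 0 line(s) (total 0); column heights now [6 6 3 6 5 0], max=6

Answer: ......
......
......
##.#..
.#.##.
.#.##.
.####.
.##...
..#...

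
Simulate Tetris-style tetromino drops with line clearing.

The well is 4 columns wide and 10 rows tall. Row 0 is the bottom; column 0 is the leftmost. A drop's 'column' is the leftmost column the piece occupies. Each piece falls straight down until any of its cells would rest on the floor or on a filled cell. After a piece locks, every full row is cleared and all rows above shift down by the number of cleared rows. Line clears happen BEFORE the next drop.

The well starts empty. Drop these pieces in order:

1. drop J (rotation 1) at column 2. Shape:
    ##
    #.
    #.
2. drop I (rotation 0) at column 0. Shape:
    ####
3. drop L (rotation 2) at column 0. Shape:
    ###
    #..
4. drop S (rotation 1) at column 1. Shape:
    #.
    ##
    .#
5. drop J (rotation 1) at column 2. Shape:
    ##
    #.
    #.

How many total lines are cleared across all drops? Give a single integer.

Answer: 1

Derivation:
Drop 1: J rot1 at col 2 lands with bottom-row=0; cleared 0 line(s) (total 0); column heights now [0 0 3 3], max=3
Drop 2: I rot0 at col 0 lands with bottom-row=3; cleared 1 line(s) (total 1); column heights now [0 0 3 3], max=3
Drop 3: L rot2 at col 0 lands with bottom-row=2; cleared 0 line(s) (total 1); column heights now [4 4 4 3], max=4
Drop 4: S rot1 at col 1 lands with bottom-row=4; cleared 0 line(s) (total 1); column heights now [4 7 6 3], max=7
Drop 5: J rot1 at col 2 lands with bottom-row=6; cleared 0 line(s) (total 1); column heights now [4 7 9 9], max=9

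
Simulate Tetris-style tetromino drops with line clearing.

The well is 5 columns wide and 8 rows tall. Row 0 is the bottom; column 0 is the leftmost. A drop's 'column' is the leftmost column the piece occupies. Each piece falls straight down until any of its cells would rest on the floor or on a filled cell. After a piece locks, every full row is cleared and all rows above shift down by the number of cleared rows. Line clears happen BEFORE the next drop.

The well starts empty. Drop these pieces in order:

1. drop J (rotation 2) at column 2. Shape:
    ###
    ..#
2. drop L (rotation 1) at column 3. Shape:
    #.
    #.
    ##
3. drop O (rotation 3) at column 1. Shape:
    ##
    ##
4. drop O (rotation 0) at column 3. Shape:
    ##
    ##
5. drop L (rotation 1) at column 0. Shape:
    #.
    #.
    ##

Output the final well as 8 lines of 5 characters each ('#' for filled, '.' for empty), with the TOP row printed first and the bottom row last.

Drop 1: J rot2 at col 2 lands with bottom-row=0; cleared 0 line(s) (total 0); column heights now [0 0 2 2 2], max=2
Drop 2: L rot1 at col 3 lands with bottom-row=2; cleared 0 line(s) (total 0); column heights now [0 0 2 5 3], max=5
Drop 3: O rot3 at col 1 lands with bottom-row=2; cleared 0 line(s) (total 0); column heights now [0 4 4 5 3], max=5
Drop 4: O rot0 at col 3 lands with bottom-row=5; cleared 0 line(s) (total 0); column heights now [0 4 4 7 7], max=7
Drop 5: L rot1 at col 0 lands with bottom-row=4; cleared 0 line(s) (total 0); column heights now [7 5 4 7 7], max=7

Answer: .....
#..##
#..##
##.#.
.###.
.####
..###
....#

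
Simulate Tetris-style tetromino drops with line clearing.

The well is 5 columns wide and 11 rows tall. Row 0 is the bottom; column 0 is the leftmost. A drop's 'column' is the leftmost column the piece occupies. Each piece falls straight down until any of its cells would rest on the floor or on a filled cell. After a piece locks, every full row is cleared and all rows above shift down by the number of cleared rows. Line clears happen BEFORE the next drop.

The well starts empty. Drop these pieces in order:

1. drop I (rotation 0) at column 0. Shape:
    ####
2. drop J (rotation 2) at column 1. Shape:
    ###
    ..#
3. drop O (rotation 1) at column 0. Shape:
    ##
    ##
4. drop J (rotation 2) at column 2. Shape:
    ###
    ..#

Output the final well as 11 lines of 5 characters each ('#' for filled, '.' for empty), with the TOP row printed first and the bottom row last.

Answer: .....
.....
.....
.....
.....
.....
.....
##...
.####
...#.
####.

Derivation:
Drop 1: I rot0 at col 0 lands with bottom-row=0; cleared 0 line(s) (total 0); column heights now [1 1 1 1 0], max=1
Drop 2: J rot2 at col 1 lands with bottom-row=1; cleared 0 line(s) (total 0); column heights now [1 3 3 3 0], max=3
Drop 3: O rot1 at col 0 lands with bottom-row=3; cleared 0 line(s) (total 0); column heights now [5 5 3 3 0], max=5
Drop 4: J rot2 at col 2 lands with bottom-row=2; cleared 1 line(s) (total 1); column heights now [4 4 3 3 3], max=4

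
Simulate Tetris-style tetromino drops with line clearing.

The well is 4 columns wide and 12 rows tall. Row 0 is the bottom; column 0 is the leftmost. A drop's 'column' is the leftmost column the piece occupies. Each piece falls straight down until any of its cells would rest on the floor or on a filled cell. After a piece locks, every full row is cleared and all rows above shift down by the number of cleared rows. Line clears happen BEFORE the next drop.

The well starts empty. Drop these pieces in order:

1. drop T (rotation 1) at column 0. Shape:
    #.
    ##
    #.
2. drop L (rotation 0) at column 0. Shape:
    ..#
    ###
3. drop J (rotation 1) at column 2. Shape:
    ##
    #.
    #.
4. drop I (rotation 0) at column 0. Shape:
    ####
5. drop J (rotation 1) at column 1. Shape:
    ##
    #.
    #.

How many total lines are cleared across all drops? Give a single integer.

Answer: 1

Derivation:
Drop 1: T rot1 at col 0 lands with bottom-row=0; cleared 0 line(s) (total 0); column heights now [3 2 0 0], max=3
Drop 2: L rot0 at col 0 lands with bottom-row=3; cleared 0 line(s) (total 0); column heights now [4 4 5 0], max=5
Drop 3: J rot1 at col 2 lands with bottom-row=5; cleared 0 line(s) (total 0); column heights now [4 4 8 8], max=8
Drop 4: I rot0 at col 0 lands with bottom-row=8; cleared 1 line(s) (total 1); column heights now [4 4 8 8], max=8
Drop 5: J rot1 at col 1 lands with bottom-row=6; cleared 0 line(s) (total 1); column heights now [4 9 9 8], max=9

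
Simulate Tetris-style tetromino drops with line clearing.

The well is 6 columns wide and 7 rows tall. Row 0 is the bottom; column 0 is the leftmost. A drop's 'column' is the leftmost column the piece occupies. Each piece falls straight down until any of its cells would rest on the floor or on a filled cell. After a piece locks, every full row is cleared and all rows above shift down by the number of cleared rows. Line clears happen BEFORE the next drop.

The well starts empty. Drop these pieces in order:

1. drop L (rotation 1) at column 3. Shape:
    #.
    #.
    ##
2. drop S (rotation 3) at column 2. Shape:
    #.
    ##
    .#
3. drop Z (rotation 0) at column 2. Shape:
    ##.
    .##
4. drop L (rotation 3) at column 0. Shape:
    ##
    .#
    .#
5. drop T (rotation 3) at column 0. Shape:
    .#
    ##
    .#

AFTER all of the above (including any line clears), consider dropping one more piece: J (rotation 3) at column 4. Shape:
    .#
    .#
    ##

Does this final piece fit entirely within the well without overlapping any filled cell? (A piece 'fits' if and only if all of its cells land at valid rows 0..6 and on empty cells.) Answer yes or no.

Drop 1: L rot1 at col 3 lands with bottom-row=0; cleared 0 line(s) (total 0); column heights now [0 0 0 3 1 0], max=3
Drop 2: S rot3 at col 2 lands with bottom-row=3; cleared 0 line(s) (total 0); column heights now [0 0 6 5 1 0], max=6
Drop 3: Z rot0 at col 2 lands with bottom-row=5; cleared 0 line(s) (total 0); column heights now [0 0 7 7 6 0], max=7
Drop 4: L rot3 at col 0 lands with bottom-row=0; cleared 0 line(s) (total 0); column heights now [3 3 7 7 6 0], max=7
Drop 5: T rot3 at col 0 lands with bottom-row=3; cleared 0 line(s) (total 0); column heights now [5 6 7 7 6 0], max=7
Test piece J rot3 at col 4 (width 2): heights before test = [5 6 7 7 6 0]; fits = False

Answer: no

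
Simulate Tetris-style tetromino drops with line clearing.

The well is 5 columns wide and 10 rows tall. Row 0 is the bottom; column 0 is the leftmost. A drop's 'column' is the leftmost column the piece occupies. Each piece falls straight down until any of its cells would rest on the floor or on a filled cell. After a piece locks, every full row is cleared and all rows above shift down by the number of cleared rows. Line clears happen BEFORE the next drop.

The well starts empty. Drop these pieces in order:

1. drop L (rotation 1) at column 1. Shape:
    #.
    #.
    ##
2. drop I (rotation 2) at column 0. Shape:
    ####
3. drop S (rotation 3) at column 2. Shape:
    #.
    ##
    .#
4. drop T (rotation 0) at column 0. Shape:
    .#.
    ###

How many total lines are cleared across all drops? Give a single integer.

Answer: 0

Derivation:
Drop 1: L rot1 at col 1 lands with bottom-row=0; cleared 0 line(s) (total 0); column heights now [0 3 1 0 0], max=3
Drop 2: I rot2 at col 0 lands with bottom-row=3; cleared 0 line(s) (total 0); column heights now [4 4 4 4 0], max=4
Drop 3: S rot3 at col 2 lands with bottom-row=4; cleared 0 line(s) (total 0); column heights now [4 4 7 6 0], max=7
Drop 4: T rot0 at col 0 lands with bottom-row=7; cleared 0 line(s) (total 0); column heights now [8 9 8 6 0], max=9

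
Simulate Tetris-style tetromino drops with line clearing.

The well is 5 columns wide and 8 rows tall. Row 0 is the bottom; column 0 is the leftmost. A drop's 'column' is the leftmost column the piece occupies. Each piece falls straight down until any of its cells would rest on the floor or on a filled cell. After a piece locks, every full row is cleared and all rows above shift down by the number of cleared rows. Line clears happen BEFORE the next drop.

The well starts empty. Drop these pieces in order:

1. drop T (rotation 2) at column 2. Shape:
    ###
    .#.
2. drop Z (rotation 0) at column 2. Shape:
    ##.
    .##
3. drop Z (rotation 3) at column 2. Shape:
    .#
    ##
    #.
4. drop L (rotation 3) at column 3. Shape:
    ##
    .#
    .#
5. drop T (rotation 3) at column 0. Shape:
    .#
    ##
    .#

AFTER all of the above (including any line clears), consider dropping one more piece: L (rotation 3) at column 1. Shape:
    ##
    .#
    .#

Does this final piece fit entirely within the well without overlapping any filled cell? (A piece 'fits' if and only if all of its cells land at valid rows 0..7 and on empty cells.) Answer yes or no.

Answer: yes

Derivation:
Drop 1: T rot2 at col 2 lands with bottom-row=0; cleared 0 line(s) (total 0); column heights now [0 0 2 2 2], max=2
Drop 2: Z rot0 at col 2 lands with bottom-row=2; cleared 0 line(s) (total 0); column heights now [0 0 4 4 3], max=4
Drop 3: Z rot3 at col 2 lands with bottom-row=4; cleared 0 line(s) (total 0); column heights now [0 0 6 7 3], max=7
Drop 4: L rot3 at col 3 lands with bottom-row=5; cleared 0 line(s) (total 0); column heights now [0 0 6 8 8], max=8
Drop 5: T rot3 at col 0 lands with bottom-row=0; cleared 1 line(s) (total 1); column heights now [0 2 5 7 7], max=7
Test piece L rot3 at col 1 (width 2): heights before test = [0 2 5 7 7]; fits = True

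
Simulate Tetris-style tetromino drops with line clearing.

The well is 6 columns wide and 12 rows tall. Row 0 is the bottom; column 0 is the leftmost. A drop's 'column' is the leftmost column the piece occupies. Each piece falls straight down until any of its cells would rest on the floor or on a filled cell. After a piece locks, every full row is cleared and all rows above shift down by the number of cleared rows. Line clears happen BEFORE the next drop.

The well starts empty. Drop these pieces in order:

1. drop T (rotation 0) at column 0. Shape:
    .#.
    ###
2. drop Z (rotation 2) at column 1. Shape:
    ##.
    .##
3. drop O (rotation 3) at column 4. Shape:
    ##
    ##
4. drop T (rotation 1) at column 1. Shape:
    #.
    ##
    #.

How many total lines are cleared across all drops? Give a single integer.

Answer: 0

Derivation:
Drop 1: T rot0 at col 0 lands with bottom-row=0; cleared 0 line(s) (total 0); column heights now [1 2 1 0 0 0], max=2
Drop 2: Z rot2 at col 1 lands with bottom-row=1; cleared 0 line(s) (total 0); column heights now [1 3 3 2 0 0], max=3
Drop 3: O rot3 at col 4 lands with bottom-row=0; cleared 0 line(s) (total 0); column heights now [1 3 3 2 2 2], max=3
Drop 4: T rot1 at col 1 lands with bottom-row=3; cleared 0 line(s) (total 0); column heights now [1 6 5 2 2 2], max=6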